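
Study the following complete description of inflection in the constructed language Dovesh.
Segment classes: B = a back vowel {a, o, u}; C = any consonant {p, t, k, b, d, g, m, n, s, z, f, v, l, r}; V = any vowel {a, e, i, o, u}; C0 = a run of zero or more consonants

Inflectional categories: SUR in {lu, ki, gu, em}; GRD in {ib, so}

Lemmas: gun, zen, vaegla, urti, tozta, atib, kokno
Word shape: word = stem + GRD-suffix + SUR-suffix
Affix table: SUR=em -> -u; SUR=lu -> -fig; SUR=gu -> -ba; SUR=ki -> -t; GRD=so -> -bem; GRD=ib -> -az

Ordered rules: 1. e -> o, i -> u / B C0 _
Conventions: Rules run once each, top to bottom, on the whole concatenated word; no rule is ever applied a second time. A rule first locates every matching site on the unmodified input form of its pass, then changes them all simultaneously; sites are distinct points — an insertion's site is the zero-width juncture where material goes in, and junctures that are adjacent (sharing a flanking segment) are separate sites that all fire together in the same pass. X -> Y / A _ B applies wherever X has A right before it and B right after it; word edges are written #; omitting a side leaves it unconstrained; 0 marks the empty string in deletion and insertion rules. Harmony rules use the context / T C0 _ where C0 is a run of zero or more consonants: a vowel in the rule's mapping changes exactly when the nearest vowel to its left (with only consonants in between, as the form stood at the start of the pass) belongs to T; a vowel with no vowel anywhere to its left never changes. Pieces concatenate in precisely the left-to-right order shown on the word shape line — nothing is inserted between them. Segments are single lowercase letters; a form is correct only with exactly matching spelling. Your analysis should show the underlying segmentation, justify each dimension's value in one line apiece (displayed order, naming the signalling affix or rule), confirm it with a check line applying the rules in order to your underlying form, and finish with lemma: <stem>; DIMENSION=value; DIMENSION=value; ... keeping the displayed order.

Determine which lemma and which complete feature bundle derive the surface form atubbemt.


underlying: atib-bem-t
SUR=ki - signalled by the affix -t
GRD=so - signalled by the affix -bem
check: atibbemt -> atubbemt
lemma: atib; SUR=ki; GRD=so


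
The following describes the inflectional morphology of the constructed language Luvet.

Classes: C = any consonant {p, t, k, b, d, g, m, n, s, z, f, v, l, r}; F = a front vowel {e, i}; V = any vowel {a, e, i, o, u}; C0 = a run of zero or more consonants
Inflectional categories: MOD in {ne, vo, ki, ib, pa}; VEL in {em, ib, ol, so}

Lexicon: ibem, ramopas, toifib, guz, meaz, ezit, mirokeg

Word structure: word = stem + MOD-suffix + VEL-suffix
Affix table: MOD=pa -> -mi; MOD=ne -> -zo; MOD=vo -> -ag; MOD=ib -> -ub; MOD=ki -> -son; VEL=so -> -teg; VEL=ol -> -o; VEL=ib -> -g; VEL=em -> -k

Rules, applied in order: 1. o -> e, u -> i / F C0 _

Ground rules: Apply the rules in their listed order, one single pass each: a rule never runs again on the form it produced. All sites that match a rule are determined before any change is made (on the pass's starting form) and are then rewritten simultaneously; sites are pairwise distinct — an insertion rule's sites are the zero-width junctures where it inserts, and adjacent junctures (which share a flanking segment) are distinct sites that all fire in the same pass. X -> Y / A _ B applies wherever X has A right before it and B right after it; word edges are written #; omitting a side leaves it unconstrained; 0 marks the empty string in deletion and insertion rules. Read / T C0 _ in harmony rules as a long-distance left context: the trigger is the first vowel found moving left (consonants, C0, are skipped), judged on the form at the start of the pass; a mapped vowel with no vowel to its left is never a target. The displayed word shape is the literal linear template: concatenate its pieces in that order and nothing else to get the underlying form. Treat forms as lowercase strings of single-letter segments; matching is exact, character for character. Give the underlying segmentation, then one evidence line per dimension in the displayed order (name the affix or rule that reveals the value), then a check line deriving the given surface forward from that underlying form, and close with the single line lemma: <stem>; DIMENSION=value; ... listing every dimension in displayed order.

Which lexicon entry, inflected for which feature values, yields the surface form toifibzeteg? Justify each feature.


underlying: toifib-zo-teg
MOD=ne - signalled by the affix -zo
VEL=so - signalled by the affix -teg
check: toifibzoteg -> toifibzeteg
lemma: toifib; MOD=ne; VEL=so


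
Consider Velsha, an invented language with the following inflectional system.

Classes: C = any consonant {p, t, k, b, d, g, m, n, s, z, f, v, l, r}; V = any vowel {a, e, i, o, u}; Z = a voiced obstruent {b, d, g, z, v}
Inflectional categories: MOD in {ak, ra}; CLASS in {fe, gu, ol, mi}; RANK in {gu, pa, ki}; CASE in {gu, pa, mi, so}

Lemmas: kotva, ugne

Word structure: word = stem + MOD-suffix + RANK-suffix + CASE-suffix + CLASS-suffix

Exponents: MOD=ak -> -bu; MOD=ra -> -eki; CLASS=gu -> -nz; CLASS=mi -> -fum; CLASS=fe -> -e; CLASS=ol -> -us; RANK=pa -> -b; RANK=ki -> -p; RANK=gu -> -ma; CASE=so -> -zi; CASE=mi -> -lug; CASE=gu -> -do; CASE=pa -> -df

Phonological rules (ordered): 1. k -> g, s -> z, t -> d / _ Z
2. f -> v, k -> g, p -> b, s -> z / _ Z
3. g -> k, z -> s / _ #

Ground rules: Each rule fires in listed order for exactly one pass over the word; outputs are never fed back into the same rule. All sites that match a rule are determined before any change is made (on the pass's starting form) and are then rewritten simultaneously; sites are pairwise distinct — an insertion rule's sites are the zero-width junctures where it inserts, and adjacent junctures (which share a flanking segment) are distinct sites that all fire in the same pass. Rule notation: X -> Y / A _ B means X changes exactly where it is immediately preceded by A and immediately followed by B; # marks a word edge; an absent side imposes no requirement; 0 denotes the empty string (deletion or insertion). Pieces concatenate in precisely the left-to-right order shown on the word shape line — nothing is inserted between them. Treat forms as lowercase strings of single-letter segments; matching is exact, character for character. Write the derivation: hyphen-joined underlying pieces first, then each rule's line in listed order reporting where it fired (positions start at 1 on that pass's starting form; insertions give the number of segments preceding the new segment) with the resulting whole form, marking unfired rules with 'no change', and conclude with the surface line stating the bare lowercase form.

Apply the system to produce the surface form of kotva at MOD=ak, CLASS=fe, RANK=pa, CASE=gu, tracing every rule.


underlying: kotva-bu-b-do-e
1. k -> g, s -> z, t -> d / _ Z: fires at position(s) 3: kodvabubdoe
2. f -> v, k -> g, p -> b, s -> z / _ Z: no change
3. g -> k, z -> s / _ #: no change
surface: kodvabubdoe


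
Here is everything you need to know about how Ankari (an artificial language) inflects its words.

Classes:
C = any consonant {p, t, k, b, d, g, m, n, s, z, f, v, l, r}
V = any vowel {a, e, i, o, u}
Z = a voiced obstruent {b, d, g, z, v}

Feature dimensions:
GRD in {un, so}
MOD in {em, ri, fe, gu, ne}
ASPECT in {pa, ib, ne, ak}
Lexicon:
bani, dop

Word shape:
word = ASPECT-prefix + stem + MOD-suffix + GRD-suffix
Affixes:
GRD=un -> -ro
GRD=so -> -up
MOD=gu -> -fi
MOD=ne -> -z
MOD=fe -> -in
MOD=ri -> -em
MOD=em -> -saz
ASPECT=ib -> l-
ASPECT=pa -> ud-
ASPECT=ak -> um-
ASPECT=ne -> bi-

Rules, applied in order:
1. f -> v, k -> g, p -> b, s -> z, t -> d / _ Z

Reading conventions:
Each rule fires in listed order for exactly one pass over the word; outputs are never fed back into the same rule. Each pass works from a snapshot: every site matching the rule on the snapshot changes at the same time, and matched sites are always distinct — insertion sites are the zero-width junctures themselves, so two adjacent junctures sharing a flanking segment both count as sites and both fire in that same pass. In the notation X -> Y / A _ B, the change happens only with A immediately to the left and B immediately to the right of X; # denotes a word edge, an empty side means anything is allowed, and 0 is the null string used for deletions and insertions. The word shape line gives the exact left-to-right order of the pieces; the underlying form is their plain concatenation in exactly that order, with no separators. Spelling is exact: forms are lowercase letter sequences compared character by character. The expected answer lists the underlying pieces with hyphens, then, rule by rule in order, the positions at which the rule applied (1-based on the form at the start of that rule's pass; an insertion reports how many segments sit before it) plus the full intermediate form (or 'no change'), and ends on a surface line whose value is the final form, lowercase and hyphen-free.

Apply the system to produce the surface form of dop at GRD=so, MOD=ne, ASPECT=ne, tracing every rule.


underlying: bi-dop-z-up
1. f -> v, k -> g, p -> b, s -> z, t -> d / _ Z: fires at position(s) 5: bidobzup
surface: bidobzup


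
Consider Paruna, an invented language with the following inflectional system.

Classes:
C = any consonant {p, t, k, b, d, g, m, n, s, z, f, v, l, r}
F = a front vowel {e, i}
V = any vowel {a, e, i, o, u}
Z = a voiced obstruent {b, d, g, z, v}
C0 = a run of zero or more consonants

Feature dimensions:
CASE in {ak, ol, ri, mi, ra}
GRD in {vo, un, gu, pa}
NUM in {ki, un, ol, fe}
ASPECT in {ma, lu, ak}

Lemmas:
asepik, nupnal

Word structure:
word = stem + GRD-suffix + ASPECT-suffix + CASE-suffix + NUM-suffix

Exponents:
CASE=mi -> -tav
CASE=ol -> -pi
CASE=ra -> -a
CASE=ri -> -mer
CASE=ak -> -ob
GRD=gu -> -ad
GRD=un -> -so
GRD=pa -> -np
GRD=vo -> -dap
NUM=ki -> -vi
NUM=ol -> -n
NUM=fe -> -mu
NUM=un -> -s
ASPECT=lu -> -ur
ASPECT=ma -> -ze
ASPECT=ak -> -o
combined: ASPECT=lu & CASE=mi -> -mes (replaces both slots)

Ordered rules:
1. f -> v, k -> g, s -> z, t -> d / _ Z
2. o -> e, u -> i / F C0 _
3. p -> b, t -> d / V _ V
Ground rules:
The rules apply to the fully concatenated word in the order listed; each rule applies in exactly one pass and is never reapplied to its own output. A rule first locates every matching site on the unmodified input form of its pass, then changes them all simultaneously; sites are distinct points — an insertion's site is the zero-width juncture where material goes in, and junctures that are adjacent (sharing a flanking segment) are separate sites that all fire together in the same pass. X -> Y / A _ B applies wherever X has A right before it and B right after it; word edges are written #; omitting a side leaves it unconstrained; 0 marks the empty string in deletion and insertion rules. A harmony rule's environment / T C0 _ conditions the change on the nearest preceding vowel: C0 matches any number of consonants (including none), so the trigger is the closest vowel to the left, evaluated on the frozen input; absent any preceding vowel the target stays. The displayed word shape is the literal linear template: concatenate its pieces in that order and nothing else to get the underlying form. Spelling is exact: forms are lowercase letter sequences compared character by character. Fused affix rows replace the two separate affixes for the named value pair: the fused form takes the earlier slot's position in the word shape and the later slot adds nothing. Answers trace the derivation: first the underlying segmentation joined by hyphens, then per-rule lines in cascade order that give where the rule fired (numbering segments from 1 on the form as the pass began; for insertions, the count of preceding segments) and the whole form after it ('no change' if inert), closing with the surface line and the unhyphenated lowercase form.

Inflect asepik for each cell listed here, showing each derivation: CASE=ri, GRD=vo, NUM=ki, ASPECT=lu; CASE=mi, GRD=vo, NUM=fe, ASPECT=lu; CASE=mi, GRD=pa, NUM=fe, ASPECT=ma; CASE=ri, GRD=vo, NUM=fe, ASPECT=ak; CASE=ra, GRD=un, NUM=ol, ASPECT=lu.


cell CASE=ri, GRD=vo, NUM=ki, ASPECT=lu:
underlying: asepik-dap-ur-mer-vi
1. f -> v, k -> g, s -> z, t -> d / _ Z: fires at position(s) 6: asepigdapurmervi
2. o -> e, u -> i / F C0 _: no change
3. p -> b, t -> d / V _ V: fires at position(s) 4, 9: asebigdaburmervi
surface: asebigdaburmervi

cell CASE=mi, GRD=vo, NUM=fe, ASPECT=lu:
underlying: asepik-dap-mes-mu
1. f -> v, k -> g, s -> z, t -> d / _ Z: fires at position(s) 6: asepigdapmesmu
2. o -> e, u -> i / F C0 _: fires at position(s) 14: asepigdapmesmi
3. p -> b, t -> d / V _ V: fires at position(s) 4: asebigdapmesmi
surface: asebigdapmesmi

cell CASE=mi, GRD=pa, NUM=fe, ASPECT=ma:
underlying: asepik-np-ze-tav-mu
1. f -> v, k -> g, s -> z, t -> d / _ Z: no change
2. o -> e, u -> i / F C0 _: no change
3. p -> b, t -> d / V _ V: fires at position(s) 4, 11: asebiknpzedavmu
surface: asebiknpzedavmu

cell CASE=ri, GRD=vo, NUM=fe, ASPECT=ak:
underlying: asepik-dap-o-mer-mu
1. f -> v, k -> g, s -> z, t -> d / _ Z: fires at position(s) 6: asepigdapomermu
2. o -> e, u -> i / F C0 _: fires at position(s) 15: asepigdapomermi
3. p -> b, t -> d / V _ V: fires at position(s) 4, 9: asebigdabomermi
surface: asebigdabomermi

cell CASE=ra, GRD=un, NUM=ol, ASPECT=lu:
underlying: asepik-so-ur-a-n
1. f -> v, k -> g, s -> z, t -> d / _ Z: no change
2. o -> e, u -> i / F C0 _: fires at position(s) 8: asepikseuran
3. p -> b, t -> d / V _ V: fires at position(s) 4: asebikseuran
surface: asebikseuran


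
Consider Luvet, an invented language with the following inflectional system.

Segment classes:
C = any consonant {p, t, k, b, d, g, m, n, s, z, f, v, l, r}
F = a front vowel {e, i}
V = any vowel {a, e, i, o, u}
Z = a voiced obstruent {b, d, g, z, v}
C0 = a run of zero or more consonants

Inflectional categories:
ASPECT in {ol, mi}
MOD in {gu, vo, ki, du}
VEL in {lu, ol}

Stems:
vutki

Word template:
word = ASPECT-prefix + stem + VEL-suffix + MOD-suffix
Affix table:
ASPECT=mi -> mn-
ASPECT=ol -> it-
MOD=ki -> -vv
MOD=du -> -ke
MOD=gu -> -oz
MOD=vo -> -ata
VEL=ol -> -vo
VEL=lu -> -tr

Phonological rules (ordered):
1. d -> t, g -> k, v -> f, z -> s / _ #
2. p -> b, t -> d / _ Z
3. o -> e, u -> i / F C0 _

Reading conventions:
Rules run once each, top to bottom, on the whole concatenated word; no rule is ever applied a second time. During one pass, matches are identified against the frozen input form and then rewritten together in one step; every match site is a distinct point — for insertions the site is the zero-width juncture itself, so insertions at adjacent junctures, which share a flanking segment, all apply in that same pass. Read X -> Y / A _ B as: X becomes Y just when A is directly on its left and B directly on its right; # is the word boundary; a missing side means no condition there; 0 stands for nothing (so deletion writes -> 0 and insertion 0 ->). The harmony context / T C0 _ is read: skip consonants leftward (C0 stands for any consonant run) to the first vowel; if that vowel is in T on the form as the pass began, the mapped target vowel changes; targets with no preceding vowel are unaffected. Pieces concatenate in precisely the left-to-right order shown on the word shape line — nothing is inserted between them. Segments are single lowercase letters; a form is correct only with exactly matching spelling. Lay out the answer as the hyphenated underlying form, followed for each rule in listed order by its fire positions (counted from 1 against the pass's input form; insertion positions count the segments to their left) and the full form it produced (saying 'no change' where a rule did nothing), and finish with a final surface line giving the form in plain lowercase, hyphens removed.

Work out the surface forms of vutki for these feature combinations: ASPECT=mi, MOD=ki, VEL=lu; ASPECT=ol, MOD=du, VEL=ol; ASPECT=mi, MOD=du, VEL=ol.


cell ASPECT=mi, MOD=ki, VEL=lu:
underlying: mn-vutki-tr-vv
1. d -> t, g -> k, v -> f, z -> s / _ #: fires at position(s) 11: mnvutkitrvf
2. p -> b, t -> d / _ Z: no change
3. o -> e, u -> i / F C0 _: no change
surface: mnvutkitrvf

cell ASPECT=ol, MOD=du, VEL=ol:
underlying: it-vutki-vo-ke
1. d -> t, g -> k, v -> f, z -> s / _ #: no change
2. p -> b, t -> d / _ Z: fires at position(s) 2: idvutkivoke
3. o -> e, u -> i / F C0 _: fires at position(s) 4, 9: idvitkiveke
surface: idvitkiveke

cell ASPECT=mi, MOD=du, VEL=ol:
underlying: mn-vutki-vo-ke
1. d -> t, g -> k, v -> f, z -> s / _ #: no change
2. p -> b, t -> d / _ Z: no change
3. o -> e, u -> i / F C0 _: fires at position(s) 9: mnvutkiveke
surface: mnvutkiveke


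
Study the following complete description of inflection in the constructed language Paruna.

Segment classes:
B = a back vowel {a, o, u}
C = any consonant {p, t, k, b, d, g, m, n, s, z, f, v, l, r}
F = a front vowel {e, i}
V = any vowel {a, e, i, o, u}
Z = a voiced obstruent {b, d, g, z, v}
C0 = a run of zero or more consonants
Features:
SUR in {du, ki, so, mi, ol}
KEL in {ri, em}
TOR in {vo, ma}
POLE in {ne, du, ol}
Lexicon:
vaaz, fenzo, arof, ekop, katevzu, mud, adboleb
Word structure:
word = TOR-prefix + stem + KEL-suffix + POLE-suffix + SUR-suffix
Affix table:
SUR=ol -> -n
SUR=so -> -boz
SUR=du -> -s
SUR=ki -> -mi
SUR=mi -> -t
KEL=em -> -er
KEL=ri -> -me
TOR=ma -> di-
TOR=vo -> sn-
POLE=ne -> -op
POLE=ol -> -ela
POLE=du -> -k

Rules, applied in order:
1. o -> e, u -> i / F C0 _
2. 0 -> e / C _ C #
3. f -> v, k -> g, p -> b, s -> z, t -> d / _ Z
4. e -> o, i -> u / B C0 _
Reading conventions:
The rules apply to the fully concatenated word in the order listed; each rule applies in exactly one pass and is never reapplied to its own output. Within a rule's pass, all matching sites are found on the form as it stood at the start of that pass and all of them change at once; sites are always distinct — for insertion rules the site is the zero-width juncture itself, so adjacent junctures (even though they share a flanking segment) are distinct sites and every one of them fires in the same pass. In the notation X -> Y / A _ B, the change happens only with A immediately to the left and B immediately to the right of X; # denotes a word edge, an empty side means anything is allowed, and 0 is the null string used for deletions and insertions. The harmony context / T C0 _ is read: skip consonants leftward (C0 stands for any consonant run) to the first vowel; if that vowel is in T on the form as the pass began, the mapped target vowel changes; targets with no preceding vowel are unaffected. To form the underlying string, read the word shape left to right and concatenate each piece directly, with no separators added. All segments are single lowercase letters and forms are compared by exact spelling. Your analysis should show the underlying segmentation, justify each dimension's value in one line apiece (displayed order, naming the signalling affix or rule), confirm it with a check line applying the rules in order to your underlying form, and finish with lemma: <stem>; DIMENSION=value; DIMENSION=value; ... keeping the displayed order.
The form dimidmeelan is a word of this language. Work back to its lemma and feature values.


underlying: di-mud-me-ela-n
SUR=ol - signalled by the affix -n
KEL=ri - signalled by the affix -me
TOR=ma - signalled by the affix di-
POLE=ol - signalled by the affix -ela
check: dimudmeelan -> dimidmeelan -> dimidmeelan -> dimidmeelan -> dimidmeelan
lemma: mud; SUR=ol; KEL=ri; TOR=ma; POLE=ol


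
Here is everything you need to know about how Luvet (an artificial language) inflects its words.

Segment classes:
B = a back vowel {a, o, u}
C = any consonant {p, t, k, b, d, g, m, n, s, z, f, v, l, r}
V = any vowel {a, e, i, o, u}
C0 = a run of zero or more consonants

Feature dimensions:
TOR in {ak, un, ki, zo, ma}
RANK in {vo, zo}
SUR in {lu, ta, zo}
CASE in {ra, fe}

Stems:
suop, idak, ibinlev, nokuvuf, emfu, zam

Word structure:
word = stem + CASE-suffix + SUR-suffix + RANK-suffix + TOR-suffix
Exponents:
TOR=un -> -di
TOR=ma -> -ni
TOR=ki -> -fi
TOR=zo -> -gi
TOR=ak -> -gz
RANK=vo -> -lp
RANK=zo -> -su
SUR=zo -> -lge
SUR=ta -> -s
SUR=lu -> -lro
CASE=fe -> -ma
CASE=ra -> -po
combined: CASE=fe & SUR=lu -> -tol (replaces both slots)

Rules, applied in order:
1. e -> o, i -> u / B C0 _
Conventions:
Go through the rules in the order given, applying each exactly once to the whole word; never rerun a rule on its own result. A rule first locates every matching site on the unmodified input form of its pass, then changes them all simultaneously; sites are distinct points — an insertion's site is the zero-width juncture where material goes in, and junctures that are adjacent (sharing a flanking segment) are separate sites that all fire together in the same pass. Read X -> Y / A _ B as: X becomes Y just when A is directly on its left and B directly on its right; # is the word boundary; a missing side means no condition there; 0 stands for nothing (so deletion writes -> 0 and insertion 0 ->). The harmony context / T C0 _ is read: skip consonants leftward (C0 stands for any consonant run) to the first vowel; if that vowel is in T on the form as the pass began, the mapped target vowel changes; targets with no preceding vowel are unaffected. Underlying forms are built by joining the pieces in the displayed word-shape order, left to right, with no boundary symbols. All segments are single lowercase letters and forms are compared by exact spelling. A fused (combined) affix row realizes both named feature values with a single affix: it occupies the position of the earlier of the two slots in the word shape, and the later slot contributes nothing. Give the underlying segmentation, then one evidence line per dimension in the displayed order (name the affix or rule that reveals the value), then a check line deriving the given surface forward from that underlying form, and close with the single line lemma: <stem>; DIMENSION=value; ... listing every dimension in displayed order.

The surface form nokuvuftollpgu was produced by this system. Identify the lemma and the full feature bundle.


underlying: nokuvuf-tol-lp-gi
TOR=zo - signalled by the affix -gi
RANK=vo - signalled by the affix -lp
SUR=lu - signalled by the combined affix row
CASE=fe - signalled by the combined affix row
check: nokuvuftollpgi -> nokuvuftollpgu
lemma: nokuvuf; TOR=zo; RANK=vo; SUR=lu; CASE=fe


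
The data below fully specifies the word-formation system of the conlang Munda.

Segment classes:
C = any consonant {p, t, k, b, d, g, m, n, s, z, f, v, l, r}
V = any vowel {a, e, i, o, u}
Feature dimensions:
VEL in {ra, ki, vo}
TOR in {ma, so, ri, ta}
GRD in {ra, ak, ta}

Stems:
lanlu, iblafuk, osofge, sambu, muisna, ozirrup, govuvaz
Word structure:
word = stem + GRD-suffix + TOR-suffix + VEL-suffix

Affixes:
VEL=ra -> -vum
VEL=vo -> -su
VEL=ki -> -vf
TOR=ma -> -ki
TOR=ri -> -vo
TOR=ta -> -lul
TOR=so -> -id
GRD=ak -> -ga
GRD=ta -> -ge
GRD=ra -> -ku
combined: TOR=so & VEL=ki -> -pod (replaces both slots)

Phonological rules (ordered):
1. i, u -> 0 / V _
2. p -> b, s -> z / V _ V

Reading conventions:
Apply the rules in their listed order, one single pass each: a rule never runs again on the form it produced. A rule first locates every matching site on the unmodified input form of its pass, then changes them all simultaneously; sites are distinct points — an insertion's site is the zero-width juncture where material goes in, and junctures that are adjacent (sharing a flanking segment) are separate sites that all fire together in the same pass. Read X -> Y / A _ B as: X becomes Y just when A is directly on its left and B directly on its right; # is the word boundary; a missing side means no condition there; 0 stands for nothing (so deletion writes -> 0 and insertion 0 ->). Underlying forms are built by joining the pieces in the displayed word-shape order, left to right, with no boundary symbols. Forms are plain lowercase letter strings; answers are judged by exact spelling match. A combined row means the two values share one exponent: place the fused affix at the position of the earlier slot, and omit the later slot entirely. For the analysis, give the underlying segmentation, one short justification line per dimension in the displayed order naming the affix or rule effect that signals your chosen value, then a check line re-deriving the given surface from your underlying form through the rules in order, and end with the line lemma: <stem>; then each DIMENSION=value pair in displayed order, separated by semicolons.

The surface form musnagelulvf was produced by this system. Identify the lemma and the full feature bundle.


underlying: muisna-ge-lul-vf
VEL=ki - signalled by the affix -vf
TOR=ta - signalled by the affix -lul
GRD=ta - signalled by the affix -ge
check: muisnagelulvf -> musnagelulvf -> musnagelulvf
lemma: muisna; VEL=ki; TOR=ta; GRD=ta


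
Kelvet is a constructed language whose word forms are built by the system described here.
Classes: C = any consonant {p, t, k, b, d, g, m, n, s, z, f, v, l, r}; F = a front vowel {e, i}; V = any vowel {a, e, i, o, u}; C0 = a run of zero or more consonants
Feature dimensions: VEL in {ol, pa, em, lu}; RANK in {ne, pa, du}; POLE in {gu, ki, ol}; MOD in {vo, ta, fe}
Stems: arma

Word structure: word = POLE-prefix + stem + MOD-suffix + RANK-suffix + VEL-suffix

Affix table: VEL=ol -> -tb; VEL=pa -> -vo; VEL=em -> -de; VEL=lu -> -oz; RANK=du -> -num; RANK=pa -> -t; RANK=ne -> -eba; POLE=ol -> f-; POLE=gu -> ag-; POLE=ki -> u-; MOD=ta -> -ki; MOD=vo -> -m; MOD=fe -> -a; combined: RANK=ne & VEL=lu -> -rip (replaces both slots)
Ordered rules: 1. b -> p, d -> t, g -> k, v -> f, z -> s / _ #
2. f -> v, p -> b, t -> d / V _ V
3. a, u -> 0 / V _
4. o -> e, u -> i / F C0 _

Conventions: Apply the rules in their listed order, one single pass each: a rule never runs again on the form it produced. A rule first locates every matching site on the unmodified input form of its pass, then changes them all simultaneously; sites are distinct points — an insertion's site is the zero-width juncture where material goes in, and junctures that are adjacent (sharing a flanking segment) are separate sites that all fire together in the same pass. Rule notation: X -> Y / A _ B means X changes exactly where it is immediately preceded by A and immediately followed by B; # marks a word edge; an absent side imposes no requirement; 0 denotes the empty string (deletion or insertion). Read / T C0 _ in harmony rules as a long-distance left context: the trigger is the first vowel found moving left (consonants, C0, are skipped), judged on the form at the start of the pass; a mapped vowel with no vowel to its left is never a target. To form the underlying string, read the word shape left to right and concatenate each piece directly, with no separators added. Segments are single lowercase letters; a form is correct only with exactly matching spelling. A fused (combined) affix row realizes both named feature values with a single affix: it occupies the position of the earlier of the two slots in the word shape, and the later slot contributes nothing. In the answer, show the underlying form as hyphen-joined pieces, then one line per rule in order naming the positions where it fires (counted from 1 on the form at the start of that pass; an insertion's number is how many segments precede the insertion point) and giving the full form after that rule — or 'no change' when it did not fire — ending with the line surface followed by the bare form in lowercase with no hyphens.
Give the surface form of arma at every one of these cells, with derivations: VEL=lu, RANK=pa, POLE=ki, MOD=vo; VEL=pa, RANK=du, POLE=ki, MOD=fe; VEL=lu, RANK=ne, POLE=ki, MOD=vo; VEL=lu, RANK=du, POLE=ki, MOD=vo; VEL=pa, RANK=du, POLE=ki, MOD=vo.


cell VEL=lu, RANK=pa, POLE=ki, MOD=vo:
underlying: u-arma-m-t-oz
1. b -> p, d -> t, g -> k, v -> f, z -> s / _ #: fires at position(s) 9: uarmamtos
2. f -> v, p -> b, t -> d / V _ V: no change
3. a, u -> 0 / V _: fires at position(s) 2: urmamtos
4. o -> e, u -> i / F C0 _: no change
surface: urmamtos

cell VEL=pa, RANK=du, POLE=ki, MOD=fe:
underlying: u-arma-a-num-vo
1. b -> p, d -> t, g -> k, v -> f, z -> s / _ #: no change
2. f -> v, p -> b, t -> d / V _ V: no change
3. a, u -> 0 / V _: fires at position(s) 2, 6: urmanumvo
4. o -> e, u -> i / F C0 _: no change
surface: urmanumvo

cell VEL=lu, RANK=ne, POLE=ki, MOD=vo:
underlying: u-arma-m-rip
1. b -> p, d -> t, g -> k, v -> f, z -> s / _ #: no change
2. f -> v, p -> b, t -> d / V _ V: no change
3. a, u -> 0 / V _: fires at position(s) 2: urmamrip
4. o -> e, u -> i / F C0 _: no change
surface: urmamrip

cell VEL=lu, RANK=du, POLE=ki, MOD=vo:
underlying: u-arma-m-num-oz
1. b -> p, d -> t, g -> k, v -> f, z -> s / _ #: fires at position(s) 11: uarmamnumos
2. f -> v, p -> b, t -> d / V _ V: no change
3. a, u -> 0 / V _: fires at position(s) 2: urmamnumos
4. o -> e, u -> i / F C0 _: no change
surface: urmamnumos

cell VEL=pa, RANK=du, POLE=ki, MOD=vo:
underlying: u-arma-m-num-vo
1. b -> p, d -> t, g -> k, v -> f, z -> s / _ #: no change
2. f -> v, p -> b, t -> d / V _ V: no change
3. a, u -> 0 / V _: fires at position(s) 2: urmamnumvo
4. o -> e, u -> i / F C0 _: no change
surface: urmamnumvo


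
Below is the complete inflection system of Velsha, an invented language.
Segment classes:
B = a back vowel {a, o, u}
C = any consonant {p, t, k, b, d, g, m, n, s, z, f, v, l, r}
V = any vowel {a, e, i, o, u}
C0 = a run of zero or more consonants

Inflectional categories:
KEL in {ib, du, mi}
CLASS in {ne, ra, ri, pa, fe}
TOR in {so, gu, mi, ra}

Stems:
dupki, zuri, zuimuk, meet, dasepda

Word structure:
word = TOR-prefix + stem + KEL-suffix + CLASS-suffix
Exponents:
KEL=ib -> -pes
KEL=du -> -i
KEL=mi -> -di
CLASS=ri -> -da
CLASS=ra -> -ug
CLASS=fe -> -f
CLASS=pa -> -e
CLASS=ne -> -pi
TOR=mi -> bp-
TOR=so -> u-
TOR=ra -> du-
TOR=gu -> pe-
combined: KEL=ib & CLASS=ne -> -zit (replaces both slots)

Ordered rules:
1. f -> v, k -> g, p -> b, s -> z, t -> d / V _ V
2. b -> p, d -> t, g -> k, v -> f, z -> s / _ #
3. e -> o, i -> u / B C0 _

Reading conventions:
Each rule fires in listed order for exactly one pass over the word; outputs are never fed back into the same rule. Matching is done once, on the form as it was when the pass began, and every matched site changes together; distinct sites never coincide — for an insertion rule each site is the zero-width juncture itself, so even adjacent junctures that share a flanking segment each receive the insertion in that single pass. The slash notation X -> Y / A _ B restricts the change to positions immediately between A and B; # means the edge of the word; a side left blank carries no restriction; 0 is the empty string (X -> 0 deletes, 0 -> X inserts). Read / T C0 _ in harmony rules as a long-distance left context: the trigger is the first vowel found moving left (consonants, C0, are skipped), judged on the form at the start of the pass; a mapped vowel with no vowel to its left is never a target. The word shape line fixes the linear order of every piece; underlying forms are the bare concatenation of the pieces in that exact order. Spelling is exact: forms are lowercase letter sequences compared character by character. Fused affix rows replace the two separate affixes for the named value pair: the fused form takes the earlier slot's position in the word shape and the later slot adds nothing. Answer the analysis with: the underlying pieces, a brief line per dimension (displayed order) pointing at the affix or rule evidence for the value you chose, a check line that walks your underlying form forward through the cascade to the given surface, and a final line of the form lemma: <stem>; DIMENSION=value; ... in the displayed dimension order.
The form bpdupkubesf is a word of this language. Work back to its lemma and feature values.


underlying: bp-dupki-pes-f
KEL=ib - signalled by the affix -pes
CLASS=fe - signalled by the affix -f
TOR=mi - signalled by the affix bp-
check: bpdupkipesf -> bpdupkibesf -> bpdupkibesf -> bpdupkubesf
lemma: dupki; KEL=ib; CLASS=fe; TOR=mi


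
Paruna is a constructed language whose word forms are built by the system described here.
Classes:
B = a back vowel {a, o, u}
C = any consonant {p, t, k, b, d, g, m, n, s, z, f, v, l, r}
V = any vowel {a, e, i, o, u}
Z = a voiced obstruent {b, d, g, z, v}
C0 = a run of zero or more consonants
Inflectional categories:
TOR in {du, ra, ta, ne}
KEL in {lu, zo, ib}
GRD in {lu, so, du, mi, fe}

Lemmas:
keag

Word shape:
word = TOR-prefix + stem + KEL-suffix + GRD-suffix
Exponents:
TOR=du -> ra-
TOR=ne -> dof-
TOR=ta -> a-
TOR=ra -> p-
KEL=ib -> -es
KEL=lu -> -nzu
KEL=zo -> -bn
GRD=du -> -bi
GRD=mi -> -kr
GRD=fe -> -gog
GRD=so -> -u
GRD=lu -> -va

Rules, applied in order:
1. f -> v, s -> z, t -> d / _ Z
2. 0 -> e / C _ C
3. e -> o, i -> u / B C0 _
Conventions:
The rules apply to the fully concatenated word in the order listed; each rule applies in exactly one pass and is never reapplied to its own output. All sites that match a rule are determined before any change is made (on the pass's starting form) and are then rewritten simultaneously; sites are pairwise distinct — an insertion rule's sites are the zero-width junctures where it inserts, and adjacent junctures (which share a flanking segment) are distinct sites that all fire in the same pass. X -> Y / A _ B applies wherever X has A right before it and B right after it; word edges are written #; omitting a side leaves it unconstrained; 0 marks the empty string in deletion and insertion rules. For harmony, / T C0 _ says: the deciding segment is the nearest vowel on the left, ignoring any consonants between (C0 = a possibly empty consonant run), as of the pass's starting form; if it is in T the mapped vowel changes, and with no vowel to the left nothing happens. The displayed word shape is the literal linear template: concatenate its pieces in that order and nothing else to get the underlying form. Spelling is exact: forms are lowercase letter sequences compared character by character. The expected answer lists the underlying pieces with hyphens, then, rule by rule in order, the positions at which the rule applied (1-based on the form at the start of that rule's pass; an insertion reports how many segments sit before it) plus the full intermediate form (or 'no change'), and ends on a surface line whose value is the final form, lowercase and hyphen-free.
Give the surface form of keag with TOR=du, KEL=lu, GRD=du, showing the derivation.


underlying: ra-keag-nzu-bi
1. f -> v, s -> z, t -> d / _ Z: no change
2. 0 -> e / C _ C: inserts after position(s) 6, 7: rakeagenezubi
3. e -> o, i -> u / B C0 _: fires at position(s) 4, 7, 13: rakoagonezubu
surface: rakoagonezubu


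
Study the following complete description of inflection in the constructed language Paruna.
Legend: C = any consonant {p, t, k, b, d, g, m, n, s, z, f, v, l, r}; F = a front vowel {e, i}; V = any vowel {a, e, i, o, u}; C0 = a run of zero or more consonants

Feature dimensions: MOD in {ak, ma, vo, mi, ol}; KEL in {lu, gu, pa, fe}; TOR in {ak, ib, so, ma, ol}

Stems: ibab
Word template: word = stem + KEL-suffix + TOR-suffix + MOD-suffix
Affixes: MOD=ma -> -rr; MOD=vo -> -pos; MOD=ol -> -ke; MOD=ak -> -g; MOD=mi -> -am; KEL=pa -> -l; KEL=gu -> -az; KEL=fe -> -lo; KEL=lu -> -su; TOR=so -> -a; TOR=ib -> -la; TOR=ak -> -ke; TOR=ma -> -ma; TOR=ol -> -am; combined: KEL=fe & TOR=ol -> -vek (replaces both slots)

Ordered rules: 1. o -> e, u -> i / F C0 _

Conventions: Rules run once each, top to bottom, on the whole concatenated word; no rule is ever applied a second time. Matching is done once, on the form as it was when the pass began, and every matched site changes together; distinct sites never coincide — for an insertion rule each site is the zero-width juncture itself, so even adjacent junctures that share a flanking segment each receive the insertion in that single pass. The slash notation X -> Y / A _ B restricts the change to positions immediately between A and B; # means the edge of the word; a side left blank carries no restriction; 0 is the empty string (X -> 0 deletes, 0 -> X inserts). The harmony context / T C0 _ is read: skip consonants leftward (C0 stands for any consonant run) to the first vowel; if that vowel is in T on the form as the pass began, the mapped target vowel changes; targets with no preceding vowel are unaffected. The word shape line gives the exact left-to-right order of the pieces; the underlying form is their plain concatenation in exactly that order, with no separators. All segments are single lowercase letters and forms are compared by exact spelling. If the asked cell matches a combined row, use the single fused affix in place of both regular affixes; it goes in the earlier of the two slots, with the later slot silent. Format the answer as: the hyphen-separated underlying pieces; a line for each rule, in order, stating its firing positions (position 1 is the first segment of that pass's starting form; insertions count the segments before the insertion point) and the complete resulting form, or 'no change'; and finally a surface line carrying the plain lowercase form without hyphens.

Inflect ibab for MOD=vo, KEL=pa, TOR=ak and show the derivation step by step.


underlying: ibab-l-ke-pos
1. o -> e, u -> i / F C0 _: fires at position(s) 9: ibablkepes
surface: ibablkepes


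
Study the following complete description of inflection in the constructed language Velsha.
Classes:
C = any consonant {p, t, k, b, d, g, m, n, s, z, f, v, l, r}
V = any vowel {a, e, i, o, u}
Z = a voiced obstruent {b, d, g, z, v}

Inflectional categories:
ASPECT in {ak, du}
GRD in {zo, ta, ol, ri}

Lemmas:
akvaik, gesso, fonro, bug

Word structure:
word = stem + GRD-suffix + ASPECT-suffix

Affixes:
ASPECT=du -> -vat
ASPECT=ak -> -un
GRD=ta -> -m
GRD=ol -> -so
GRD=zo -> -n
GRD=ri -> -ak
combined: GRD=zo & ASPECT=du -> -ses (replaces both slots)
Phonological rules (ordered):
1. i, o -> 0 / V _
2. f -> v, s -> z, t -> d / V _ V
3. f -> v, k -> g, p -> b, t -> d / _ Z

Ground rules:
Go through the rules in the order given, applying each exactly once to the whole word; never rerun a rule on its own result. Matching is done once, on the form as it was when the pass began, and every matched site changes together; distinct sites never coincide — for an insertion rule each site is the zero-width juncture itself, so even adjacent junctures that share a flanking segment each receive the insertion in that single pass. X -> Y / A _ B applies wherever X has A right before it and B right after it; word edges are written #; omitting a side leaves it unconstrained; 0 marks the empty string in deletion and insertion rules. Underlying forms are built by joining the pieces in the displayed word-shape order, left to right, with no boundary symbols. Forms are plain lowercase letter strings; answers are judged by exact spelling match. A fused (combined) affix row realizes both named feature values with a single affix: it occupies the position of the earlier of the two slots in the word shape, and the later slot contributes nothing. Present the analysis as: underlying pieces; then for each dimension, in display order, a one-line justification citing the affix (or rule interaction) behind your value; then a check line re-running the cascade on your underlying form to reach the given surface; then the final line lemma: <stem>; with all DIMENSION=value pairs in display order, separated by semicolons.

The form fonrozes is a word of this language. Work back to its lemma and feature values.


underlying: fonro-ses
ASPECT=du - signalled by the combined affix row
GRD=zo - signalled by the combined affix row
check: fonroses -> fonroses -> fonrozes -> fonrozes
lemma: fonro; ASPECT=du; GRD=zo


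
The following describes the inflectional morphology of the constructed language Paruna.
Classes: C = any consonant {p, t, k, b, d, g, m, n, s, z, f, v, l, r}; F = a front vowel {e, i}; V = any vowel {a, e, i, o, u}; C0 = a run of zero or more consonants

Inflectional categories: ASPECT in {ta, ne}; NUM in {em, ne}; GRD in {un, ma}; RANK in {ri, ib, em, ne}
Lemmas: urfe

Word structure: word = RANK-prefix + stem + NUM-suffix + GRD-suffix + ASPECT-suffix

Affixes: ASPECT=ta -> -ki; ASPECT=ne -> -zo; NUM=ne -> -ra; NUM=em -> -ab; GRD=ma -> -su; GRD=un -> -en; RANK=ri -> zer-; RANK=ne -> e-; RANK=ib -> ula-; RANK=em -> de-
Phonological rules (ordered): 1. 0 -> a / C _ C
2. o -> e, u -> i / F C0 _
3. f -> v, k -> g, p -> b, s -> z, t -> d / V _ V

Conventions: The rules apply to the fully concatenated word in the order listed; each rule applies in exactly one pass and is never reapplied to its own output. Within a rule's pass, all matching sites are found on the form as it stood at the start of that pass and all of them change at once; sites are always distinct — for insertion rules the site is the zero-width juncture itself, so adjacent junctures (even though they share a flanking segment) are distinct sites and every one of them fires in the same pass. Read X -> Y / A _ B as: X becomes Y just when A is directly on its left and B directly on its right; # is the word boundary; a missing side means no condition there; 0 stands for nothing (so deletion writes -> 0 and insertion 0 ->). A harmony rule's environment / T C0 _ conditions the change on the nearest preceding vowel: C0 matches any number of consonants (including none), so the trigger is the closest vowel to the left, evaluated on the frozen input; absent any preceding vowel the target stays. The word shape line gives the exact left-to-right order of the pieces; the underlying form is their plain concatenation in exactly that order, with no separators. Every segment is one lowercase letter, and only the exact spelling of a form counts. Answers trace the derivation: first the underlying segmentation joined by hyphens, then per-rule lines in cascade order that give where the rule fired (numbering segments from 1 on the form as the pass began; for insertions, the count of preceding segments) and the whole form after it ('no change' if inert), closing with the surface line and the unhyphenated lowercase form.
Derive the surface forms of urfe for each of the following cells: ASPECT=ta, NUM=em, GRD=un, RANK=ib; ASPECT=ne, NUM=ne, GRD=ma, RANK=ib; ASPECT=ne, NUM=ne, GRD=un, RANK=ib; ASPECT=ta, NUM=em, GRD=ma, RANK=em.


cell ASPECT=ta, NUM=em, GRD=un, RANK=ib:
underlying: ula-urfe-ab-en-ki
1. 0 -> a / C _ C: inserts after position(s) 5, 11: ulaurafeabenaki
2. o -> e, u -> i / F C0 _: no change
3. f -> v, k -> g, p -> b, s -> z, t -> d / V _ V: fires at position(s) 7, 14: ulauraveabenagi
surface: ulauraveabenagi

cell ASPECT=ne, NUM=ne, GRD=ma, RANK=ib:
underlying: ula-urfe-ra-su-zo
1. 0 -> a / C _ C: inserts after position(s) 5: ulauraferasuzo
2. o -> e, u -> i / F C0 _: no change
3. f -> v, k -> g, p -> b, s -> z, t -> d / V _ V: fires at position(s) 7, 11: ulauraverazuzo
surface: ulauraverazuzo

cell ASPECT=ne, NUM=ne, GRD=un, RANK=ib:
underlying: ula-urfe-ra-en-zo
1. 0 -> a / C _ C: inserts after position(s) 5, 11: ulauraferaenazo
2. o -> e, u -> i / F C0 _: no change
3. f -> v, k -> g, p -> b, s -> z, t -> d / V _ V: fires at position(s) 7: ulauraveraenazo
surface: ulauraveraenazo

cell ASPECT=ta, NUM=em, GRD=ma, RANK=em:
underlying: de-urfe-ab-su-ki
1. 0 -> a / C _ C: inserts after position(s) 4, 8: deurafeabasuki
2. o -> e, u -> i / F C0 _: fires at position(s) 3: deirafeabasuki
3. f -> v, k -> g, p -> b, s -> z, t -> d / V _ V: fires at position(s) 6, 11, 13: deiraveabazugi
surface: deiraveabazugi
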